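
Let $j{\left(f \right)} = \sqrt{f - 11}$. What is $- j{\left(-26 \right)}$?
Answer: $- i \sqrt{37} \approx - 6.0828 i$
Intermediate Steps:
$j{\left(f \right)} = \sqrt{-11 + f}$
$- j{\left(-26 \right)} = - \sqrt{-11 - 26} = - \sqrt{-37} = - i \sqrt{37}$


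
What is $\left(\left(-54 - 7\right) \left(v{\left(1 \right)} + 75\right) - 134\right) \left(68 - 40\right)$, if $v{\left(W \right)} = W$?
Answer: $-133560$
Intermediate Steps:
$\left(\left(-54 - 7\right) \left(v{\left(1 \right)} + 75\right) - 134\right) \left(68 - 40\right) = \left(\left(-54 - 7\right) \left(1 + 75\right) - 134\right) \left(68 - 40\right) = \left(\left(-61\right) 76 - 134\right) \left(68 - 40\right) = \left(-4636 - 134\right) 28 = \left(-4770\right) 28 = -133560$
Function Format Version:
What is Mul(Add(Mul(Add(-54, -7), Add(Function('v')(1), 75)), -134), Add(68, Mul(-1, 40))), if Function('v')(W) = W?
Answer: -133560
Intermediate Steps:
Mul(Add(Mul(Add(-54, -7), Add(Function('v')(1), 75)), -134), Add(68, Mul(-1, 40))) = Mul(Add(Mul(Add(-54, -7), Add(1, 75)), -134), Add(68, Mul(-1, 40))) = Mul(Add(Mul(-61, 76), -134), Add(68, -40)) = Mul(Add(-4636, -134), 28) = Mul(-4770, 28) = -133560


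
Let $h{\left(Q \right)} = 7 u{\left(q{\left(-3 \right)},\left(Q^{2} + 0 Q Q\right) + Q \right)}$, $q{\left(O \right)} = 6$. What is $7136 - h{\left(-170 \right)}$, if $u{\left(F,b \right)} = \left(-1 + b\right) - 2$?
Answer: $-193953$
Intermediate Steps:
$u{\left(F,b \right)} = -3 + b$
$h{\left(Q \right)} = -21 + 7 Q + 7 Q^{2}$ ($h{\left(Q \right)} = 7 \left(-3 + \left(\left(Q^{2} + 0 Q Q\right) + Q\right)\right) = 7 \left(-3 + \left(\left(Q^{2} + 0 Q\right) + Q\right)\right) = 7 \left(-3 + \left(\left(Q^{2} + 0\right) + Q\right)\right) = 7 \left(-3 + \left(Q^{2} + Q\right)\right) = 7 \left(-3 + \left(Q + Q^{2}\right)\right) = 7 \left(-3 + Q + Q^{2}\right) = -21 + 7 Q + 7 Q^{2}$)
$7136 - h{\left(-170 \right)} = 7136 - \left(-21 + 7 \left(-170\right) \left(1 - 170\right)\right) = 7136 - \left(-21 + 7 \left(-170\right) \left(-169\right)\right) = 7136 - \left(-21 + 201110\right) = 7136 - 201089 = -193953$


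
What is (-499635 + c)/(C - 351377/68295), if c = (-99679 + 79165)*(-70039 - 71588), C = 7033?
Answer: 198385818533685/479967358 ≈ 4.1333e+5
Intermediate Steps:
c = 2905336278 (c = -20514*(-141627) = 2905336278)
(-499635 + c)/(C - 351377/68295) = (-499635 + 2905336278)/(7033 - 351377/68295) = 2904836643/(7033 - 351377*1/68295) = 2904836643/(7033 - 351377/68295) = 2904836643/(479967358/68295) = 2904836643*(68295/479967358) = 198385818533685/479967358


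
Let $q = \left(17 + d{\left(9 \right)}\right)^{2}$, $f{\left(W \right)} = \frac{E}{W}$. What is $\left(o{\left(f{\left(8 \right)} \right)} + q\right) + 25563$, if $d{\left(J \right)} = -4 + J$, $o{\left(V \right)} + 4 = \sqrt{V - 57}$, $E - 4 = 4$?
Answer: $26043 + 2 i \sqrt{14} \approx 26043.0 + 7.4833 i$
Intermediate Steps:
$E = 8$ ($E = 4 + 4 = 8$)
$f{\left(W \right)} = \frac{8}{W}$
$o{\left(V \right)} = -4 + \sqrt{-57 + V}$ ($o{\left(V \right)} = -4 + \sqrt{V - 57} = -4 + \sqrt{-57 + V}$)
$q = 484$ ($q = \left(17 + \left(-4 + 9\right)\right)^{2} = \left(17 + 5\right)^{2} = 22^{2} = 484$)
$\left(o{\left(f{\left(8 \right)} \right)} + q\right) + 25563 = \left(\left(-4 + \sqrt{-57 + \frac{8}{8}}\right) + 484\right) + 25563 = \left(\left(-4 + \sqrt{-57 + 8 \cdot \frac{1}{8}}\right) + 484\right) + 25563 = \left(\left(-4 + \sqrt{-57 + 1}\right) + 484\right) + 25563 = \left(\left(-4 + \sqrt{-56}\right) + 484\right) + 25563 = \left(\left(-4 + 2 i \sqrt{14}\right) + 484\right) + 25563 = \left(480 + 2 i \sqrt{14}\right) + 25563 = 26043 + 2 i \sqrt{14}$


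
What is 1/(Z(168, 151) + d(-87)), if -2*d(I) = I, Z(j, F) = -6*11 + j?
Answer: 2/291 ≈ 0.0068729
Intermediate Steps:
Z(j, F) = -66 + j
d(I) = -I/2
1/(Z(168, 151) + d(-87)) = 1/((-66 + 168) - 1/2*(-87)) = 1/(102 + 87/2) = 1/(291/2) = 2/291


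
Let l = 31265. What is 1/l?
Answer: 1/31265 ≈ 3.1985e-5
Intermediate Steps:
1/l = 1/31265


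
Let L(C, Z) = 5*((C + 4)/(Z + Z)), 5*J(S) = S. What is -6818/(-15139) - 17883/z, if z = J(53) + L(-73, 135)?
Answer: -24360046028/12701621 ≈ -1917.9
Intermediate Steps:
J(S) = S/5
L(C, Z) = 5*(4 + C)/(2*Z) (L(C, Z) = 5*((4 + C)/((2*Z))) = 5*((4 + C)*(1/(2*Z))) = 5*((4 + C)/(2*Z)) = 5*(4 + C)/(2*Z))
z = 839/90 (z = (1/5)*53 + (5/2)*(4 - 73)/135 = 53/5 + (5/2)*(1/135)*(-69) = 53/5 - 23/18 = 839/90 ≈ 9.3222)
-6818/(-15139) - 17883/z = -6818/(-15139) - 17883/839/90 = -6818*(-1/15139) - 17883*90/839 = 6818/15139 - 1609470/839 = -24360046028/12701621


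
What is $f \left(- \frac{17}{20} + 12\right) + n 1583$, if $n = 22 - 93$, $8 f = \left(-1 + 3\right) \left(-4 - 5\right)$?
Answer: $- \frac{8993447}{80} \approx -1.1242 \cdot 10^{5}$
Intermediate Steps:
$f = - \frac{9}{4}$ ($f = \frac{\left(-1 + 3\right) \left(-4 - 5\right)}{8} = \frac{2 \left(-9\right)}{8} = \frac{1}{8} \left(-18\right) = - \frac{9}{4} \approx -2.25$)
$n = -71$
$f \left(- \frac{17}{20} + 12\right) + n 1583 = - \frac{9 \left(- \frac{17}{20} + 12\right)}{4} - 112393 = \left(- \frac{9}{4}\right) \frac{223}{20} - 112393 = - \frac{2007}{80} - 112393 = - \frac{8993447}{80}$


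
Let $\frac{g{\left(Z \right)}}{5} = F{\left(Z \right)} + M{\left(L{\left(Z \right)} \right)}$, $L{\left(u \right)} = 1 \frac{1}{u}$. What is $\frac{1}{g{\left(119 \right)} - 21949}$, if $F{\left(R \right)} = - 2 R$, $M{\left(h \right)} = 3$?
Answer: $- \frac{1}{23124} \approx -4.3245 \cdot 10^{-5}$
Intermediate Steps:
$L{\left(u \right)} = \frac{1}{u}$
$g{\left(Z \right)} = 15 - 10 Z$ ($g{\left(Z \right)} = 5 \left(- 2 Z + 3\right) = 5 \left(3 - 2 Z\right) = 15 - 10 Z$)
$\frac{1}{g{\left(119 \right)} - 21949} = \frac{1}{\left(15 - 1190\right) - 21949} = \frac{1}{-1175 - 21949} = \frac{1}{-23124} = - \frac{1}{23124}$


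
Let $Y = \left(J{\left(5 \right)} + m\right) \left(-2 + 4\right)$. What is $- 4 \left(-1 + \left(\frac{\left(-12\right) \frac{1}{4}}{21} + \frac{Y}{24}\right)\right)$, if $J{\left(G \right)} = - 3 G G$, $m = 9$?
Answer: $\frac{186}{7} \approx 26.571$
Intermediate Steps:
$J{\left(G \right)} = - 3 G^{2}$
$Y = -132$ ($Y = \left(- 3 \cdot 5^{2} + 9\right) \left(-2 + 4\right) = \left(\left(-3\right) 25 + 9\right) 2 = \left(-75 + 9\right) 2 = \left(-66\right) 2 = -132$)
$- 4 \left(-1 + \left(\frac{\left(-12\right) \frac{1}{4}}{21} + \frac{Y}{24}\right)\right) = - 4 \left(-1 - \left(\frac{11}{2} - \frac{\left(-12\right) \frac{1}{4}}{21}\right)\right) = - 4 \left(-1 - \left(\frac{11}{2} - \left(-12\right) \frac{1}{4} \cdot \frac{1}{21}\right)\right) = - 4 \left(-1 - \frac{79}{14}\right) = \left(-4\right) \left(- \frac{93}{14}\right) = \frac{186}{7}$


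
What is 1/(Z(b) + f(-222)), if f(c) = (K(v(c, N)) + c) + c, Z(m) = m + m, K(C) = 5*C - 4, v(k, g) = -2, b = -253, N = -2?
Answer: -1/964 ≈ -0.0010373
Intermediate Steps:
K(C) = -4 + 5*C
Z(m) = 2*m
f(c) = -14 + 2*c (f(c) = ((-4 + 5*(-2)) + c) + c = ((-4 - 10) + c) + c = (-14 + c) + c = -14 + 2*c)
1/(Z(b) + f(-222)) = 1/(2*(-253) + (-14 + 2*(-222))) = 1/(-506 + (-14 - 444)) = 1/(-506 - 458) = 1/(-964) = -1/964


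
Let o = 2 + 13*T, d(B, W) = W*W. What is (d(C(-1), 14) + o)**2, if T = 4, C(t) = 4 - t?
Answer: 62500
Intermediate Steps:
d(B, W) = W**2
o = 54 (o = 2 + 13*4 = 2 + 52 = 54)
(d(C(-1), 14) + o)**2 = (14**2 + 54)**2 = (196 + 54)**2 = 250**2 = 62500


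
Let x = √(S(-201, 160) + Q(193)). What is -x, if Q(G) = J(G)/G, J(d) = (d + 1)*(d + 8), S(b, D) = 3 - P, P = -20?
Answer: -13*√49601/193 ≈ -15.001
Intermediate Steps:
S(b, D) = 23 (S(b, D) = 3 - 1*(-20) = 3 + 20 = 23)
J(d) = (1 + d)*(8 + d)
Q(G) = (8 + G² + 9*G)/G
x = 13*√49601/193 (x = √(23 + (9 + 193 + 8/193)) = √(23 + 38994/193) = √(43433/193) = 13*√49601/193 ≈ 15.001)
-x = -13*√49601/193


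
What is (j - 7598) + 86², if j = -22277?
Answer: -22479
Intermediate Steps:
(j - 7598) + 86² = (-22277 - 7598) + 86² = -29875 + 7396 = -22479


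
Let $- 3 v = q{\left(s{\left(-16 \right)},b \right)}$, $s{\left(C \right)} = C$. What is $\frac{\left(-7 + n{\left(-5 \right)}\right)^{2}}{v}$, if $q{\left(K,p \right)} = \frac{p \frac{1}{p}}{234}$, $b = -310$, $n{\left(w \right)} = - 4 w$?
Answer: $-118638$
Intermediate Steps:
$q{\left(K,p \right)} = \frac{1}{234}$ ($q{\left(K,p \right)} = 1 \cdot \frac{1}{234} = \frac{1}{234}$)
$v = - \frac{1}{702}$ ($v = \left(- \frac{1}{3}\right) \frac{1}{234} = - \frac{1}{702} \approx -0.0014245$)
$\frac{\left(-7 + n{\left(-5 \right)}\right)^{2}}{v} = \frac{\left(-7 - -20\right)^{2}}{- \frac{1}{702}} = \left(-7 + 20\right)^{2} \left(-702\right) = 13^{2} \left(-702\right) = 169 \left(-702\right) = -118638$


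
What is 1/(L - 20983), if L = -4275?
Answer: -1/25258 ≈ -3.9591e-5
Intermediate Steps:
1/(L - 20983) = 1/(-4275 - 20983) = 1/(-25258) = -1/25258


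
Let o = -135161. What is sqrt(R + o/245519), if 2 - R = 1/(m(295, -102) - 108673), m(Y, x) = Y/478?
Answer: sqrt(26196269400671868068627045)/4251194139027 ≈ 1.2040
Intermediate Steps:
m(Y, x) = Y/478 (m(Y, x) = Y*(1/478) = Y/478)
R = 103891276/51945399 (R = 2 - 1/((1/478)*295 - 108673) = 2 - 1/(295/478 - 108673) = 2 - 1/(-51945399/478) = 2 - 1*(-478/51945399) = 2 + 478/51945399 = 103891276/51945399 ≈ 2.0000)
sqrt(R + o/245519) = sqrt(103891276/51945399 - 135161/245519) = sqrt(18486290118005/12753582417081) = sqrt(26196269400671868068627045)/4251194139027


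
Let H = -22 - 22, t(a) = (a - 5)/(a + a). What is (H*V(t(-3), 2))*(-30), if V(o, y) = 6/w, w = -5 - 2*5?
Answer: -528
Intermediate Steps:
w = -15 (w = -5 - 10 = -15)
t(a) = (-5 + a)/(2*a) (t(a) = (-5 + a)/((2*a)) = (-5 + a)*(1/(2*a)) = (-5 + a)/(2*a))
V(o, y) = -⅖ (V(o, y) = 6/(-15) = 6*(-1/15) = -⅖)
H = -44
(H*V(t(-3), 2))*(-30) = -44*(-⅖)*(-30) = (88/5)*(-30) = -528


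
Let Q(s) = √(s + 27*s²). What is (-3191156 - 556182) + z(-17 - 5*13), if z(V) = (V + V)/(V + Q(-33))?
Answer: -42431114898/11323 - 82*√29370/11323 ≈ -3.7473e+6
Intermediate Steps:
z(V) = 2*V/(V + √29370) (z(V) = (V + V)/(V + √(-33*(1 + 27*(-33)))) = (2*V)/(V + √(-33*(1 - 891))) = (2*V)/(V + √(-33*(-890))) = (2*V)/(V + √29370) = 2*V/(V + √29370))
(-3191156 - 556182) + z(-17 - 5*13) = (-3191156 - 556182) + 2*(-17 - 5*13)/((-17 - 5*13) + √29370) = -3747338 + 2*(-17 - 65)/((-17 - 65) + √29370) = -3747338 + 2*(-82)/(-82 + √29370) = -3747338 - 164/(-82 + √29370)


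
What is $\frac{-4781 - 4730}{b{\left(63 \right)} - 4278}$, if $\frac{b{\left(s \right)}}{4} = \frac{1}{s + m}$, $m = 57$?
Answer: $\frac{285330}{128339} \approx 2.2233$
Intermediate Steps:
$b{\left(s \right)} = \frac{4}{57 + s}$ ($b{\left(s \right)} = \frac{4}{s + 57} = \frac{4}{57 + s}$)
$\frac{-4781 - 4730}{b{\left(63 \right)} - 4278} = \frac{-4781 - 4730}{\frac{4}{57 + 63} - 4278} = - \frac{9511}{\frac{4}{120} - 4278} = - \frac{9511}{4 \cdot \frac{1}{120} - 4278} = - \frac{9511}{\frac{1}{30} - 4278} = - \frac{9511}{- \frac{128339}{30}} = \left(-9511\right) \left(- \frac{30}{128339}\right) = \frac{285330}{128339}$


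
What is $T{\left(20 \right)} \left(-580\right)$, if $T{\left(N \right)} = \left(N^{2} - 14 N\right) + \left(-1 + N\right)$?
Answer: $-80620$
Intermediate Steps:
$T{\left(N \right)} = -1 + N^{2} - 13 N$
$T{\left(20 \right)} \left(-580\right) = \left(-1 + 20^{2} - 260\right) \left(-580\right) = \left(-1 + 400 - 260\right) \left(-580\right) = 139 \left(-580\right) = -80620$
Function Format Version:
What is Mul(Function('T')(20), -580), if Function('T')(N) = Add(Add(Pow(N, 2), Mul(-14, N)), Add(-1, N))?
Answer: -80620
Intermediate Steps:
Function('T')(N) = Add(-1, Pow(N, 2), Mul(-13, N))
Mul(Function('T')(20), -580) = Mul(Add(-1, Pow(20, 2), Mul(-13, 20)), -580) = Mul(Add(-1, 400, -260), -580) = Mul(139, -580) = -80620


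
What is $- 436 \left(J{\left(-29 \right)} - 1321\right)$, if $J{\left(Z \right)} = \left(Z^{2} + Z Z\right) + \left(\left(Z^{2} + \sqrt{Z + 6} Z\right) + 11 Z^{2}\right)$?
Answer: $-4557508 + 12644 i \sqrt{23} \approx -4.5575 \cdot 10^{6} + 60639.0 i$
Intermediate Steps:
$J{\left(Z \right)} = 14 Z^{2} + Z \sqrt{6 + Z}$ ($J{\left(Z \right)} = \left(Z^{2} + Z^{2}\right) + \left(\left(Z^{2} + \sqrt{6 + Z} Z\right) + 11 Z^{2}\right) = 2 Z^{2} + \left(\left(Z^{2} + Z \sqrt{6 + Z}\right) + 11 Z^{2}\right) = 2 Z^{2} + \left(12 Z^{2} + Z \sqrt{6 + Z}\right) = 14 Z^{2} + Z \sqrt{6 + Z}$)
$- 436 \left(J{\left(-29 \right)} - 1321\right) = - 436 \left(- 29 \left(\sqrt{6 - 29} + 14 \left(-29\right)\right) - 1321\right) = - 436 \left(- 29 \left(\sqrt{-23} - 406\right) - 1321\right) = - 436 \left(- 29 \left(i \sqrt{23} - 406\right) - 1321\right) = - 436 \left(- 29 \left(-406 + i \sqrt{23}\right) - 1321\right) = - 436 \left(\left(11774 - 29 i \sqrt{23}\right) - 1321\right) = - 436 \left(10453 - 29 i \sqrt{23}\right) = -4557508 + 12644 i \sqrt{23}$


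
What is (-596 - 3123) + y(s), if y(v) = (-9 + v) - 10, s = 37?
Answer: -3701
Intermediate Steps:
y(v) = -19 + v
(-596 - 3123) + y(s) = (-596 - 3123) + (-19 + 37) = -3719 + 18 = -3701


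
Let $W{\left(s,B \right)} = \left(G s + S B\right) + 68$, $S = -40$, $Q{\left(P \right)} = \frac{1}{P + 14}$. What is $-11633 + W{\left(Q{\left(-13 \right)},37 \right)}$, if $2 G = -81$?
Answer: $- \frac{26171}{2} \approx -13086.0$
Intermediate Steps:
$G = - \frac{81}{2}$ ($G = \frac{1}{2} \left(-81\right) = - \frac{81}{2} \approx -40.5$)
$Q{\left(P \right)} = \frac{1}{14 + P}$
$W{\left(s,B \right)} = 68 - 40 B - \frac{81 s}{2}$ ($W{\left(s,B \right)} = \left(- \frac{81 s}{2} - 40 B\right) + 68 = \left(- 40 B - \frac{81 s}{2}\right) + 68 = 68 - 40 B - \frac{81 s}{2}$)
$-11633 + W{\left(Q{\left(-13 \right)},37 \right)} = -11633 - \left(1412 + \frac{81}{2 \left(14 - 13\right)}\right) = -11633 - \left(1412 + \frac{81}{2}\right) = -11633 - \frac{2905}{2} = - \frac{26171}{2}$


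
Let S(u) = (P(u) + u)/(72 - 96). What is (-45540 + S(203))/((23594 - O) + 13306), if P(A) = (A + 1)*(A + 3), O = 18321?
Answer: -1135187/445896 ≈ -2.5459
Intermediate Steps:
P(A) = (1 + A)*(3 + A)
S(u) = -⅛ - 5*u/24 - u²/24 (S(u) = ((3 + u² + 4*u) + u)/(72 - 96) = (3 + u² + 5*u)/(-24) = (3 + u² + 5*u)*(-1/24) = -⅛ - 5*u/24 - u²/24)
(-45540 + S(203))/((23594 - O) + 13306) = (-45540 + (-⅛ - 5/24*203 - 1/24*203²))/((23594 - 1*18321) + 13306) = (-45540 + (-⅛ - 1015/24 - 1/24*41209))/((23594 - 18321) + 13306) = (-45540 + (-⅛ - 1015/24 - 41209/24))/(5273 + 13306) = (-45540 - 42227/24)/18579 = -1135187/24*1/18579 = -1135187/445896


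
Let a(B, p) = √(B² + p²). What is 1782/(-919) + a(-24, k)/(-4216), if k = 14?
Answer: -1782/919 - √193/2108 ≈ -1.9457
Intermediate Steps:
1782/(-919) + a(-24, k)/(-4216) = 1782/(-919) + √((-24)² + 14²)/(-4216) = 1782*(-1/919) + √(576 + 196)*(-1/4216) = -1782/919 + √772*(-1/4216) = -1782/919 + (2*√193)*(-1/4216) = -1782/919 - √193/2108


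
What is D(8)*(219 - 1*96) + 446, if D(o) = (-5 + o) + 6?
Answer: 1553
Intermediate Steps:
D(o) = 1 + o
D(8)*(219 - 1*96) + 446 = (1 + 8)*(219 - 1*96) + 446 = 9*(219 - 96) + 446 = 9*123 + 446 = 1107 + 446 = 1553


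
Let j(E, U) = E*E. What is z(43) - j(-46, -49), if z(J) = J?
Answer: -2073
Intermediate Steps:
j(E, U) = E²
z(43) - j(-46, -49) = 43 - 1*(-46)² = 43 - 1*2116 = 43 - 2116 = -2073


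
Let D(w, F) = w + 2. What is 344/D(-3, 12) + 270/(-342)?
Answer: -6551/19 ≈ -344.79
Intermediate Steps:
D(w, F) = 2 + w
344/D(-3, 12) + 270/(-342) = 344/(2 - 3) + 270/(-342) = 344/(-1) + 270*(-1/342) = 344*(-1) - 15/19 = -344 - 15/19 = -6551/19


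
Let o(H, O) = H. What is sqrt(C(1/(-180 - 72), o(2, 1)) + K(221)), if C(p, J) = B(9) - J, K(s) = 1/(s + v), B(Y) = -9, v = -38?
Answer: 2*I*sqrt(92049)/183 ≈ 3.3158*I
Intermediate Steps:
K(s) = 1/(-38 + s) (K(s) = 1/(s - 38) = 1/(-38 + s))
C(p, J) = -9 - J
sqrt(C(1/(-180 - 72), o(2, 1)) + K(221)) = sqrt((-9 - 1*2) + 1/(-38 + 221)) = sqrt((-9 - 2) + 1/183) = sqrt(-11 + 1/183) = sqrt(-2012/183) = 2*I*sqrt(92049)/183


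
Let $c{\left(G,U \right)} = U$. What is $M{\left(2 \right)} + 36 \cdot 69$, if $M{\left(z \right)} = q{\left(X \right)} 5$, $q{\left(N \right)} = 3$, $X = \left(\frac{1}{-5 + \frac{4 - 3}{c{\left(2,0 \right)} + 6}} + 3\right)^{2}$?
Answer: $2499$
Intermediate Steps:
$X = \frac{6561}{841}$ ($X = \left(\frac{1}{-5 + \frac{4 - 3}{0 + 6}} + 3\right)^{2} = \left(\frac{1}{-5 + 1 \cdot \frac{1}{6}} + 3\right)^{2} = \left(\frac{1}{-5 + \frac{1}{6}} + 3\right)^{2} = \left(\frac{1}{- \frac{29}{6}} + 3\right)^{2} = \left(- \frac{6}{29} + 3\right)^{2} = \left(\frac{81}{29}\right)^{2} = \frac{6561}{841} \approx 7.8014$)
$M{\left(z \right)} = 15$ ($M{\left(z \right)} = 3 \cdot 5 = 15$)
$M{\left(2 \right)} + 36 \cdot 69 = 15 + 36 \cdot 69 = 15 + 2484 = 2499$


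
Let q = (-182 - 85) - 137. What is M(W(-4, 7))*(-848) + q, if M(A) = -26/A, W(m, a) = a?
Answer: 19220/7 ≈ 2745.7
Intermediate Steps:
q = -404 (q = -267 - 137 = -404)
M(W(-4, 7))*(-848) + q = -26/7*(-848) - 404 = 22048/7 - 404 = 19220/7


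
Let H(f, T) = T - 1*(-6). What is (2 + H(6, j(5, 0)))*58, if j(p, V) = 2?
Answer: 580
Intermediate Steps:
H(f, T) = 6 + T (H(f, T) = T + 6 = 6 + T)
(2 + H(6, j(5, 0)))*58 = (2 + (6 + 2))*58 = (2 + 8)*58 = 10*58 = 580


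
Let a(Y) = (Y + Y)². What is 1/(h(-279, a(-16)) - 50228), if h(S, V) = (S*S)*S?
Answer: -1/21767867 ≈ -4.5939e-8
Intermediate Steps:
a(Y) = 4*Y² (a(Y) = (2*Y)² = 4*Y²)
h(S, V) = S³ (h(S, V) = S²*S = S³)
1/(h(-279, a(-16)) - 50228) = 1/((-279)³ - 50228) = 1/(-21717639 - 50228) = 1/(-21767867) = -1/21767867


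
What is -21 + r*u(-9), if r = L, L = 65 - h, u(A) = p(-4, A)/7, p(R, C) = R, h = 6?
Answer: -383/7 ≈ -54.714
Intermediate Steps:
u(A) = -4/7
L = 59 (L = 65 - 1*6 = 65 - 6 = 59)
r = 59
-21 + r*u(-9) = -21 + 59*(-4/7) = -21 - 236/7 = -383/7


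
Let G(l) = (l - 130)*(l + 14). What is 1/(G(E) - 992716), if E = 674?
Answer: -1/618444 ≈ -1.6170e-6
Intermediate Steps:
G(l) = (-130 + l)*(14 + l)
1/(G(E) - 992716) = 1/((-1820 + 674**2 - 116*674) - 992716) = 1/((-1820 + 454276 - 78184) - 992716) = 1/(374272 - 992716) = 1/(-618444) = -1/618444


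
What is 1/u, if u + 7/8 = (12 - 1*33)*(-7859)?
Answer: 8/1320305 ≈ 6.0592e-6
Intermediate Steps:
u = 1320305/8 (u = -7/8 + (12 - 1*33)*(-7859) = -7/8 + (12 - 33)*(-7859) = -7/8 - 21*(-7859) = -7/8 + 165039 = 1320305/8 ≈ 1.6504e+5)
1/u = 1/(1320305/8) = 8/1320305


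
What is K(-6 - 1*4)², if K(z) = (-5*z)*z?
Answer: 250000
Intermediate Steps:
K(z) = -5*z²
K(-6 - 1*4)² = (-5*(-6 - 1*4)²)² = (-5*(-6 - 4)²)² = (-5*(-10)²)² = (-5*100)² = (-500)² = 250000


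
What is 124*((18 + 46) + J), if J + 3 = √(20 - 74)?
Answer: 7564 + 372*I*√6 ≈ 7564.0 + 911.21*I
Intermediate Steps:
J = -3 + 3*I*√6 (J = -3 + √(20 - 74) = -3 + √(-54) = -3 + 3*I*√6 ≈ -3.0 + 7.3485*I)
124*((18 + 46) + J) = 124*((18 + 46) + (-3 + 3*I*√6)) = 124*(64 + (-3 + 3*I*√6)) = 124*(61 + 3*I*√6) = 7564 + 372*I*√6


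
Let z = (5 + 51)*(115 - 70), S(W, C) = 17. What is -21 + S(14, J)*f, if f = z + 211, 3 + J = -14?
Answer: 46406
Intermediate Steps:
J = -17 (J = -3 - 14 = -17)
z = 2520 (z = 56*45 = 2520)
f = 2731 (f = 2520 + 211 = 2731)
-21 + S(14, J)*f = -21 + 17*2731 = -21 + 46427 = 46406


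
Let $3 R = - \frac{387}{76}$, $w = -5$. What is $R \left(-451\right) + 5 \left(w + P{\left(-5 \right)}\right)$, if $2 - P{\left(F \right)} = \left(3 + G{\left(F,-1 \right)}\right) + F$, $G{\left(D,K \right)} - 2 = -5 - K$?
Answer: $\frac{58559}{76} \approx 770.51$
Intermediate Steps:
$R = - \frac{129}{76}$ ($R = \frac{\left(-387\right) \frac{1}{76}}{3} = \frac{1}{3} \left(- \frac{387}{76}\right) = - \frac{129}{76} \approx -1.6974$)
$G{\left(D,K \right)} = -3 - K$ ($G{\left(D,K \right)} = 2 - \left(5 + K\right) = -3 - K$)
$P{\left(F \right)} = 1 - F$ ($P{\left(F \right)} = 2 - \left(\left(3 - 2\right) + F\right) = 2 - \left(1 + F\right) = 1 - F$)
$R \left(-451\right) + 5 \left(w + P{\left(-5 \right)}\right) = \left(- \frac{129}{76}\right) \left(-451\right) + 5 \left(-5 + \left(1 - -5\right)\right) = \frac{58179}{76} + 5 \left(-5 + \left(1 + 5\right)\right) = \frac{58179}{76} + 5 \left(-5 + 6\right) = \frac{58179}{76} + 5 \cdot 1 = \frac{58179}{76} + 5 = \frac{58559}{76}$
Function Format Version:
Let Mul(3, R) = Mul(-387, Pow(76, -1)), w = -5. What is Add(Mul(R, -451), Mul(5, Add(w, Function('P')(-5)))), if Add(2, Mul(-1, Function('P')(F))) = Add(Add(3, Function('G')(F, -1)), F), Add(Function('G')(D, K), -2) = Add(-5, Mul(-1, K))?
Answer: Rational(58559, 76) ≈ 770.51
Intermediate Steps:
R = Rational(-129, 76) (R = Mul(Rational(1, 3), Mul(-387, Pow(76, -1))) = Mul(Rational(1, 3), Mul(-387, Rational(1, 76))) = Mul(Rational(1, 3), Rational(-387, 76)) = Rational(-129, 76) ≈ -1.6974)
Function('G')(D, K) = Add(-3, Mul(-1, K)) (Function('G')(D, K) = Add(2, Add(-5, Mul(-1, K))) = Add(-3, Mul(-1, K)))
Function('P')(F) = Add(1, Mul(-1, F)) (Function('P')(F) = Add(2, Mul(-1, Add(Add(3, Add(-3, Mul(-1, -1))), F))) = Add(2, Mul(-1, Add(Add(3, Add(-3, 1)), F))) = Add(2, Mul(-1, Add(Add(3, -2), F))) = Add(2, Mul(-1, Add(1, F))) = Add(2, Add(-1, Mul(-1, F))) = Add(1, Mul(-1, F)))
Add(Mul(R, -451), Mul(5, Add(w, Function('P')(-5)))) = Add(Mul(Rational(-129, 76), -451), Mul(5, Add(-5, Add(1, Mul(-1, -5))))) = Add(Rational(58179, 76), Mul(5, Add(-5, Add(1, 5)))) = Add(Rational(58179, 76), Mul(5, Add(-5, 6))) = Add(Rational(58179, 76), Mul(5, 1)) = Add(Rational(58179, 76), 5) = Rational(58559, 76)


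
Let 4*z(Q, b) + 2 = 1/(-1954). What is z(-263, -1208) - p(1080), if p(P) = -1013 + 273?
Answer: 5779931/7816 ≈ 739.50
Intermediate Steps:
p(P) = -740
z(Q, b) = -3909/7816 (z(Q, b) = -1/2 + (1/4)/(-1954) = -1/2 + (1/4)*(-1/1954) = -1/2 - 1/7816 = -3909/7816)
z(-263, -1208) - p(1080) = -3909/7816 - 1*(-740) = -3909/7816 + 740 = 5779931/7816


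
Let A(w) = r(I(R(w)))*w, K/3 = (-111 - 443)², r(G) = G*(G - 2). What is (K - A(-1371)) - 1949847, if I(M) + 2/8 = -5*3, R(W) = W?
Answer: -10695045/16 ≈ -6.6844e+5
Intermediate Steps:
I(M) = -61/4 (I(M) = -¼ - 5*3 = -¼ - 15 = -61/4)
r(G) = G*(-2 + G)
K = 920748 (K = 3*(-111 - 443)² = 3*(-554)² = 3*306916 = 920748)
A(w) = 4209*w/16 (A(w) = (-61*(-2 - 61/4)/4)*w = (-61/4*(-69/4))*w = 4209*w/16)
(K - A(-1371)) - 1949847 = (920748 - 4209*(-1371)/16) - 1949847 = (920748 - 1*(-5770539/16)) - 1949847 = (920748 + 5770539/16) - 1949847 = 20502507/16 - 1949847 = -10695045/16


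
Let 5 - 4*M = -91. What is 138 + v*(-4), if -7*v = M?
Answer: 1062/7 ≈ 151.71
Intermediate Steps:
M = 24 (M = 5/4 - 1/4*(-91) = 5/4 + 91/4 = 24)
v = -24/7 (v = -1/7*24 = -24/7 ≈ -3.4286)
138 + v*(-4) = 138 - 24/7*(-4) = 138 + 96/7 = 1062/7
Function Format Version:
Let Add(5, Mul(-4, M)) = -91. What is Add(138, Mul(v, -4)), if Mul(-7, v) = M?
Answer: Rational(1062, 7) ≈ 151.71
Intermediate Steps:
M = 24 (M = Add(Rational(5, 4), Mul(Rational(-1, 4), -91)) = Add(Rational(5, 4), Rational(91, 4)) = 24)
v = Rational(-24, 7) (v = Mul(Rational(-1, 7), 24) = Rational(-24, 7) ≈ -3.4286)
Add(138, Mul(v, -4)) = Add(138, Mul(Rational(-24, 7), -4)) = Add(138, Rational(96, 7)) = Rational(1062, 7)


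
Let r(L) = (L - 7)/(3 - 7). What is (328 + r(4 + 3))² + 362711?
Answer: 470295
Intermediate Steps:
r(L) = 7/4 - L/4 (r(L) = (-7 + L)/(-4) = (-7 + L)*(-¼) = 7/4 - L/4)
(328 + r(4 + 3))² + 362711 = (328 + (7/4 - (4 + 3)/4))² + 362711 = (328 + (7/4 - ¼*7))² + 362711 = (328 + (7/4 - 7/4))² + 362711 = (328 + 0)² + 362711 = 328² + 362711 = 107584 + 362711 = 470295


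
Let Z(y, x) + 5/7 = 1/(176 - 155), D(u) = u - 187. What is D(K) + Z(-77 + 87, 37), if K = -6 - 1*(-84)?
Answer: -329/3 ≈ -109.67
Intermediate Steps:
K = 78 (K = -6 + 84 = 78)
D(u) = -187 + u
Z(y, x) = -2/3 (Z(y, x) = -5/7 + 1/(176 - 155) = -5/7 + 1/21 = -2/3)
D(K) + Z(-77 + 87, 37) = (-187 + 78) - 2/3 = -109 - 2/3 = -329/3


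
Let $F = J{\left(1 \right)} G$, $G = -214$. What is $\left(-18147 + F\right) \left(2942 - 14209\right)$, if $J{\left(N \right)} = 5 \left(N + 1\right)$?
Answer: $228573629$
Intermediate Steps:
$J{\left(N \right)} = 5 + 5 N$ ($J{\left(N \right)} = 5 \left(1 + N\right) = 5 + 5 N$)
$F = -2140$ ($F = \left(5 + 5 \cdot 1\right) \left(-214\right) = \left(5 + 5\right) \left(-214\right) = 10 \left(-214\right) = -2140$)
$\left(-18147 + F\right) \left(2942 - 14209\right) = \left(-18147 - 2140\right) \left(2942 - 14209\right) = \left(-20287\right) \left(-11267\right) = 228573629$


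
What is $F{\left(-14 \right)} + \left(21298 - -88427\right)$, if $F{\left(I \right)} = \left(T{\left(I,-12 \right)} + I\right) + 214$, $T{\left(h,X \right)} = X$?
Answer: $109913$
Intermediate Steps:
$F{\left(I \right)} = 202 + I$ ($F{\left(I \right)} = \left(-12 + I\right) + 214 = 202 + I$)
$F{\left(-14 \right)} + \left(21298 - -88427\right) = \left(202 - 14\right) + \left(21298 - -88427\right) = 188 + \left(21298 + 88427\right) = 188 + 109725 = 109913$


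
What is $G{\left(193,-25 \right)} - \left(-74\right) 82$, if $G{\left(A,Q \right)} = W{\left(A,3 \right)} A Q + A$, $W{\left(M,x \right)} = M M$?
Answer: $-179720164$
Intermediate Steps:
$W{\left(M,x \right)} = M^{2}$
$G{\left(A,Q \right)} = A + Q A^{3}$ ($G{\left(A,Q \right)} = A^{2} A Q + A = A^{3} Q + A = Q A^{3} + A = A + Q A^{3}$)
$G{\left(193,-25 \right)} - \left(-74\right) 82 = \left(193 - 25 \cdot 193^{3}\right) - \left(-74\right) 82 = \left(193 - 179726425\right) - -6068 = \left(193 - 179726425\right) + 6068 = -179726232 + 6068 = -179720164$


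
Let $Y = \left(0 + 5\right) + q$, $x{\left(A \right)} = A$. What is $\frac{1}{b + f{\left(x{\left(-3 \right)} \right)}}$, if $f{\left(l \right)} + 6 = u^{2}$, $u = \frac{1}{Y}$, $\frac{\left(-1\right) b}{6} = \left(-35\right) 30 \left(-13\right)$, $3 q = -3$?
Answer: $- \frac{16}{1310495} \approx -1.2209 \cdot 10^{-5}$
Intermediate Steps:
$q = -1$ ($q = \frac{1}{3} \left(-3\right) = -1$)
$b = -81900$ ($b = - 6 \left(-35\right) 30 \left(-13\right) = - 6 \left(\left(-1050\right) \left(-13\right)\right) = \left(-6\right) 13650 = -81900$)
$Y = 4$ ($Y = \left(0 + 5\right) - 1 = 5 - 1 = 4$)
$u = \frac{1}{4} \approx 0.25$
$f{\left(l \right)} = - \frac{95}{16}$ ($f{\left(l \right)} = -6 + \left(\frac{1}{4}\right)^{2} = -6 + \frac{1}{16} = - \frac{95}{16}$)
$\frac{1}{b + f{\left(x{\left(-3 \right)} \right)}} = \frac{1}{-81900 - \frac{95}{16}} = \frac{1}{- \frac{1310495}{16}} = - \frac{16}{1310495}$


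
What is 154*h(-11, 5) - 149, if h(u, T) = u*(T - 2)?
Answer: -5231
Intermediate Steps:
h(u, T) = u*(-2 + T)
154*h(-11, 5) - 149 = 154*(-11*(-2 + 5)) - 149 = 154*(-11*3) - 149 = 154*(-33) - 149 = -5082 - 149 = -5231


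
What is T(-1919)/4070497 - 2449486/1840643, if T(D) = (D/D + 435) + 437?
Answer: -9969018533203/7492331809571 ≈ -1.3306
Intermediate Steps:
T(D) = 873 (T(D) = (1 + 435) + 437 = 436 + 437 = 873)
T(-1919)/4070497 - 2449486/1840643 = 873/4070497 - 2449486/1840643 = -9969018533203/7492331809571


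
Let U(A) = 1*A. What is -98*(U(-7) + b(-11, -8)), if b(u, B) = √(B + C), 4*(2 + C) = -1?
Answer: 686 - 49*I*√41 ≈ 686.0 - 313.75*I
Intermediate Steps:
C = -9/4 (C = -2 + (¼)*(-1) = -2 - ¼ = -9/4 ≈ -2.2500)
U(A) = A
b(u, B) = √(-9/4 + B) (b(u, B) = √(B - 9/4) = √(-9/4 + B))
-98*(U(-7) + b(-11, -8)) = -98*(-7 + √(-9 + 4*(-8))/2) = -98*(-7 + √(-9 - 32)/2) = -98*(-7 + √(-41)/2) = -98*(-7 + (I*√41)/2) = -98*(-7 + I*√41/2) = 686 - 49*I*√41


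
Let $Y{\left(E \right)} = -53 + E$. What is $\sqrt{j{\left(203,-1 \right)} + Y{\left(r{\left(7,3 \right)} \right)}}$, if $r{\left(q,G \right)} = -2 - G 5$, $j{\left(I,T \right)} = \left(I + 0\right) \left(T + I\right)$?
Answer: $2 \sqrt{10234} \approx 202.33$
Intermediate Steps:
$j{\left(I,T \right)} = I \left(I + T\right)$
$r{\left(q,G \right)} = -2 - 5 G$
$\sqrt{j{\left(203,-1 \right)} + Y{\left(r{\left(7,3 \right)} \right)}} = \sqrt{203 \left(203 - 1\right) - 70} = \sqrt{203 \cdot 202 - 70} = \sqrt{41006 - 70} = \sqrt{40936} = 2 \sqrt{10234}$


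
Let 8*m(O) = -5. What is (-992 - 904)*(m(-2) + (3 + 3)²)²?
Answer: -18981093/8 ≈ -2.3726e+6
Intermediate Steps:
m(O) = -5/8 (m(O) = (⅛)*(-5) = -5/8)
(-992 - 904)*(m(-2) + (3 + 3)²)² = (-992 - 904)*(-5/8 + (3 + 3)²)² = -1896*(-5/8 + 6²)² = -1896*(-5/8 + 36)² = -1896*(283/8)² = -1896*80089/64 = -18981093/8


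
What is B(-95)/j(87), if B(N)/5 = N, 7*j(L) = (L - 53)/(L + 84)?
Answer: -568575/34 ≈ -16723.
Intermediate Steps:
j(L) = (-53 + L)/(7*(84 + L)) (j(L) = ((L - 53)/(L + 84))/7 = ((-53 + L)/(84 + L))/7 = (-53 + L)/(7*(84 + L)))
B(N) = 5*N
B(-95)/j(87) = (5*(-95))/(((-53 + 87)/(7*(84 + 87)))) = -475/((1/7)*34/171) = -475/((1/7)*(1/171)*34) = -475/34/1197 = -475*1197/34 = -568575/34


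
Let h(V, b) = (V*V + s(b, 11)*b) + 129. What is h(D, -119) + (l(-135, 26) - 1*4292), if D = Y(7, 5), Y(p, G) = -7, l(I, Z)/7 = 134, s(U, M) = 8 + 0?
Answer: -4128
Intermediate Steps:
s(U, M) = 8
l(I, Z) = 938 (l(I, Z) = 7*134 = 938)
D = -7
h(V, b) = 129 + V² + 8*b (h(V, b) = (V*V + 8*b) + 129 = (V² + 8*b) + 129 = 129 + V² + 8*b)
h(D, -119) + (l(-135, 26) - 1*4292) = (129 + (-7)² + 8*(-119)) + (938 - 1*4292) = (129 + 49 - 952) + (938 - 4292) = -774 - 3354 = -4128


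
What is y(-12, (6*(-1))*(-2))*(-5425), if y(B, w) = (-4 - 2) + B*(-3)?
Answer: -162750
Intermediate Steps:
y(B, w) = -6 - 3*B
y(-12, (6*(-1))*(-2))*(-5425) = (-6 - 3*(-12))*(-5425) = (-6 + 36)*(-5425) = 30*(-5425) = -162750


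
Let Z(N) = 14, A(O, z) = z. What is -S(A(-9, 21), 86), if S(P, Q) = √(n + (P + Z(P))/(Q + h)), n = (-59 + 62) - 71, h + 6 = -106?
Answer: -I*√46878/26 ≈ -8.3274*I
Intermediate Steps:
h = -112 (h = -6 - 106 = -112)
n = -68 (n = 3 - 71 = -68)
S(P, Q) = √(-68 + (14 + P)/(-112 + Q)) (S(P, Q) = √(-68 + (P + 14)/(Q - 112)) = √(-68 + (14 + P)/(-112 + Q)))
-S(A(-9, 21), 86) = -√((7630 + 21 - 68*86)/(-112 + 86)) = -√((7630 + 21 - 5848)/(-26)) = -√(-1/26*1803) = -√(-1803/26) = -I*√46878/26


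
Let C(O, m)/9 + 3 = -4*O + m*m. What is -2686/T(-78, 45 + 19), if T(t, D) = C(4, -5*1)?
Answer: -1343/27 ≈ -49.741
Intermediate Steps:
C(O, m) = -27 - 36*O + 9*m² (C(O, m) = -27 + 9*(-4*O + m*m) = -27 + 9*(-4*O + m²) = -27 + 9*(m² - 4*O) = -27 + (-36*O + 9*m²) = -27 - 36*O + 9*m²)
T(t, D) = 54 (T(t, D) = -27 - 36*4 + 9*(-5*1)² = -27 - 144 + 9*(-5)² = -27 - 144 + 9*25 = -27 - 144 + 225 = 54)
-2686/T(-78, 45 + 19) = -2686/54 = -2686*1/54 = -1343/27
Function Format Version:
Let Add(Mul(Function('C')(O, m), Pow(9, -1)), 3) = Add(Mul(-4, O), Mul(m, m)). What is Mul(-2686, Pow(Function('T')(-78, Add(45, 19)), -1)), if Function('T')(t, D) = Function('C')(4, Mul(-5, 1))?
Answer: Rational(-1343, 27) ≈ -49.741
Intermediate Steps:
Function('C')(O, m) = Add(-27, Mul(-36, O), Mul(9, Pow(m, 2))) (Function('C')(O, m) = Add(-27, Mul(9, Add(Mul(-4, O), Mul(m, m)))) = Add(-27, Mul(9, Add(Mul(-4, O), Pow(m, 2)))) = Add(-27, Mul(9, Add(Pow(m, 2), Mul(-4, O)))) = Add(-27, Add(Mul(-36, O), Mul(9, Pow(m, 2)))) = Add(-27, Mul(-36, O), Mul(9, Pow(m, 2))))
Function('T')(t, D) = 54 (Function('T')(t, D) = Add(-27, Mul(-36, 4), Mul(9, Pow(Mul(-5, 1), 2))) = Add(-27, -144, Mul(9, Pow(-5, 2))) = Add(-27, -144, Mul(9, 25)) = Add(-27, -144, 225) = 54)
Mul(-2686, Pow(Function('T')(-78, Add(45, 19)), -1)) = Mul(-2686, Pow(54, -1)) = Mul(-2686, Rational(1, 54)) = Rational(-1343, 27)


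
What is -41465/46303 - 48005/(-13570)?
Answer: 332019093/125666342 ≈ 2.6421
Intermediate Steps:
-41465/46303 - 48005/(-13570) = -41465*1/46303 - 48005*(-1/13570) = -41465/46303 + 9601/2714 = 332019093/125666342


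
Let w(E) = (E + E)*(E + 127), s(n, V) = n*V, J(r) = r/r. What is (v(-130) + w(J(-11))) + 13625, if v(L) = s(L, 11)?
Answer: 12451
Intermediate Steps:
J(r) = 1
s(n, V) = V*n
w(E) = 2*E*(127 + E) (w(E) = (2*E)*(127 + E) = 2*E*(127 + E))
v(L) = 11*L
(v(-130) + w(J(-11))) + 13625 = (11*(-130) + 2*1*(127 + 1)) + 13625 = (-1430 + 2*1*128) + 13625 = (-1430 + 256) + 13625 = -1174 + 13625 = 12451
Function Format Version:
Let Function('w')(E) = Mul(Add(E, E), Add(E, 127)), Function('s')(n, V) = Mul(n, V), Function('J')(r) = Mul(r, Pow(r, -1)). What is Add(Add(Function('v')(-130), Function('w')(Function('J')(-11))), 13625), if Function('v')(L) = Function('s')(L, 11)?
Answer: 12451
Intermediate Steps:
Function('J')(r) = 1
Function('s')(n, V) = Mul(V, n)
Function('w')(E) = Mul(2, E, Add(127, E)) (Function('w')(E) = Mul(Mul(2, E), Add(127, E)) = Mul(2, E, Add(127, E)))
Function('v')(L) = Mul(11, L)
Add(Add(Function('v')(-130), Function('w')(Function('J')(-11))), 13625) = Add(Add(Mul(11, -130), Mul(2, 1, Add(127, 1))), 13625) = Add(Add(-1430, Mul(2, 1, 128)), 13625) = Add(Add(-1430, 256), 13625) = Add(-1174, 13625) = 12451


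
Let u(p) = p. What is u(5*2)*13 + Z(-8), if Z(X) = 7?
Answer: 137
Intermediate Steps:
u(5*2)*13 + Z(-8) = (5*2)*13 + 7 = 10*13 + 7 = 130 + 7 = 137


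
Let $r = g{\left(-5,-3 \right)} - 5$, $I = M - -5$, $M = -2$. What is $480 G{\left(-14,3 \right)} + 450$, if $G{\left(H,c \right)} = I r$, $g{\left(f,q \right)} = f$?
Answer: $-13950$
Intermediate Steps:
$I = 3$ ($I = -2 - -5 = -2 + 5 = 3$)
$r = -10$ ($r = -5 - 5 = -10$)
$G{\left(H,c \right)} = -30$ ($G{\left(H,c \right)} = 3 \left(-10\right) = -30$)
$480 G{\left(-14,3 \right)} + 450 = 480 \left(-30\right) + 450 = -14400 + 450 = -13950$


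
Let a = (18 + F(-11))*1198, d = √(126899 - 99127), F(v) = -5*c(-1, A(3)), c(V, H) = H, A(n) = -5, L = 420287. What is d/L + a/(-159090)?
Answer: -25757/79545 + 2*√6943/420287 ≈ -0.32341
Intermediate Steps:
F(v) = 25 (F(v) = -5*(-5) = 25)
d = 2*√6943 (d = √27772 = 2*√6943 ≈ 166.65)
a = 51514 (a = (18 + 25)*1198 = 43*1198 = 51514)
d/L + a/(-159090) = (2*√6943)/420287 + 51514/(-159090) = (2*√6943)*(1/420287) + 51514*(-1/159090) = 2*√6943/420287 - 25757/79545 = -25757/79545 + 2*√6943/420287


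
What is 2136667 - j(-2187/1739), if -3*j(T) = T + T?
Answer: 3715662455/1739 ≈ 2.1367e+6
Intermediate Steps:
j(T) = -2*T/3 (j(T) = -(T + T)/3 = -2*T/3)
2136667 - j(-2187/1739) = 2136667 - (-2)*(-2187/1739)/3 = 2136667 - (-2)*(-2187*1/1739)/3 = 2136667 - (-2)*(-2187)/(3*1739) = 2136667 - 1*1458/1739 = 2136667 - 1458/1739 = 3715662455/1739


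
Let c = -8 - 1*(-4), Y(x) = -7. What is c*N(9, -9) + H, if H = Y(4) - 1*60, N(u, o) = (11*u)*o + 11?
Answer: 3453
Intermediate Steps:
N(u, o) = 11 + 11*o*u (N(u, o) = 11*o*u + 11 = 11 + 11*o*u)
H = -67 (H = -7 - 1*60 = -7 - 60 = -67)
c = -4 (c = -8 + 4 = -4)
c*N(9, -9) + H = -4*(11 + 11*(-9)*9) - 67 = -4*(11 - 891) - 67 = -4*(-880) - 67 = 3520 - 67 = 3453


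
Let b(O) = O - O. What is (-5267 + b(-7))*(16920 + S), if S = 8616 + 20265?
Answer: -241233867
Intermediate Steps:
b(O) = 0
S = 28881
(-5267 + b(-7))*(16920 + S) = (-5267 + 0)*(16920 + 28881) = -5267*45801 = -241233867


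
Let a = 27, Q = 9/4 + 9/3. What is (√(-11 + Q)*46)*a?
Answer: 621*I*√23 ≈ 2978.2*I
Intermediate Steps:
Q = 21/4 (Q = 9*(¼) + 9*(⅓) = 9/4 + 3 = 21/4 ≈ 5.2500)
(√(-11 + Q)*46)*a = (√(-11 + 21/4)*46)*27 = (√(-23/4)*46)*27 = ((I*√23/2)*46)*27 = (23*I*√23)*27 = 621*I*√23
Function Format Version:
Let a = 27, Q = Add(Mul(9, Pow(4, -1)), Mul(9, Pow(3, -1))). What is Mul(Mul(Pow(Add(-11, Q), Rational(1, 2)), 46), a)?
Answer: Mul(621, I, Pow(23, Rational(1, 2))) ≈ Mul(2978.2, I)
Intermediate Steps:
Q = Rational(21, 4) (Q = Add(Mul(9, Rational(1, 4)), Mul(9, Rational(1, 3))) = Add(Rational(9, 4), 3) = Rational(21, 4) ≈ 5.2500)
Mul(Mul(Pow(Add(-11, Q), Rational(1, 2)), 46), a) = Mul(Mul(Pow(Add(-11, Rational(21, 4)), Rational(1, 2)), 46), 27) = Mul(Mul(Pow(Rational(-23, 4), Rational(1, 2)), 46), 27) = Mul(Mul(Mul(Rational(1, 2), I, Pow(23, Rational(1, 2))), 46), 27) = Mul(Mul(23, I, Pow(23, Rational(1, 2))), 27) = Mul(621, I, Pow(23, Rational(1, 2)))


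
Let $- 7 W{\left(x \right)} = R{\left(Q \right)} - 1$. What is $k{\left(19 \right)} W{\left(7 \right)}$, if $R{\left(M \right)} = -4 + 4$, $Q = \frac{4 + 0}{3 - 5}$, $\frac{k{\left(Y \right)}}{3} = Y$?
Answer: $\frac{57}{7} \approx 8.1429$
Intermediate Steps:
$k{\left(Y \right)} = 3 Y$
$Q = -2$ ($Q = \frac{4}{-2} = 4 \left(- \frac{1}{2}\right) = -2$)
$R{\left(M \right)} = 0$
$W{\left(x \right)} = \frac{1}{7}$ ($W{\left(x \right)} = - \frac{0 - 1}{7} = \left(- \frac{1}{7}\right) \left(-1\right) = \frac{1}{7}$)
$k{\left(19 \right)} W{\left(7 \right)} = 3 \cdot 19 \cdot \frac{1}{7} = 57 \cdot \frac{1}{7} = \frac{57}{7}$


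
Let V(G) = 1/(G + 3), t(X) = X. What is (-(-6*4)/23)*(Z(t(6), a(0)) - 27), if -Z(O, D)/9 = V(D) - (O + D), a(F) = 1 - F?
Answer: 810/23 ≈ 35.217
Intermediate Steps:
V(G) = 1/(3 + G)
Z(O, D) = -9/(3 + D) + 9*D + 9*O (Z(O, D) = -9*(1/(3 + D) - (O + D)) = -9*(1/(3 + D) - (D + O)) = -9*(1/(3 + D) + (-D - O)) = -9*(1/(3 + D) - D - O) = -9/(3 + D) + 9*D + 9*O)
(-(-6*4)/23)*(Z(t(6), a(0)) - 27) = (-(-6*4)/23)*(9*(-1 + (3 + (1 - 1*0))*((1 - 1*0) + 6))/(3 + (1 - 1*0)) - 27) = (-(-24)/23)*(9*(-1 + (3 + (1 + 0))*((1 + 0) + 6))/(3 + (1 + 0)) - 27) = (-1*(-24/23))*(9*(-1 + (3 + 1)*(1 + 6))/(3 + 1) - 27) = 24*(9*(-1 + 4*7)/4 - 27)/23 = 24*(9*(¼)*(-1 + 28) - 27)/23 = 24*(9*(¼)*27 - 27)/23 = 24*(243/4 - 27)/23 = (24/23)*(135/4) = 810/23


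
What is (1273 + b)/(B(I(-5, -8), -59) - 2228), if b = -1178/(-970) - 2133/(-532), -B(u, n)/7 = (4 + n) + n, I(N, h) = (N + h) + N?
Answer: -29982483/33542600 ≈ -0.89386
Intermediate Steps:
I(N, h) = h + 2*N
B(u, n) = -28 - 14*n (B(u, n) = -7*((4 + n) + n) = -7*(4 + 2*n) = -28 - 14*n)
b = 1347853/258020 (b = -1178*(-1/970) - 2133*(-1/532) = 589/485 + 2133/532 = 1347853/258020 ≈ 5.2238)
(1273 + b)/(B(I(-5, -8), -59) - 2228) = (1273 + 1347853/258020)/((-28 - 14*(-59)) - 2228) = 329807313/(258020*((-28 + 826) - 2228)) = 329807313/(258020*(798 - 2228)) = (329807313/258020)/(-1430) = (329807313/258020)*(-1/1430) = -29982483/33542600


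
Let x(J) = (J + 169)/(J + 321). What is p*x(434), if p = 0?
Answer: 0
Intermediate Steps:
x(J) = (169 + J)/(321 + J)
p*x(434) = 0*((169 + 434)/(321 + 434)) = 0*(603/755) = 0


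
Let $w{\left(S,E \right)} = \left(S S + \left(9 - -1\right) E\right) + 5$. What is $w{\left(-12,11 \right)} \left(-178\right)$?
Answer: $-46102$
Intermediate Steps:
$w{\left(S,E \right)} = 5 + S^{2} + 10 E$ ($w{\left(S,E \right)} = \left(S^{2} + \left(9 + 1\right) E\right) + 5 = \left(S^{2} + 10 E\right) + 5 = 5 + S^{2} + 10 E$)
$w{\left(-12,11 \right)} \left(-178\right) = \left(5 + \left(-12\right)^{2} + 10 \cdot 11\right) \left(-178\right) = \left(5 + 144 + 110\right) \left(-178\right) = 259 \left(-178\right) = -46102$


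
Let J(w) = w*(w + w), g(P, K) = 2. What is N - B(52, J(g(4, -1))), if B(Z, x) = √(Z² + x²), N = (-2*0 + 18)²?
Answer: 324 - 4*√173 ≈ 271.39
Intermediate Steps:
N = 324 (N = (0 + 18)² = 18² = 324)
J(w) = 2*w² (J(w) = w*(2*w) = 2*w²)
N - B(52, J(g(4, -1))) = 324 - √(52² + (2*2²)²) = 324 - √(2704 + (2*4)²) = 324 - √(2704 + 8²) = 324 - √(2704 + 64) = 324 - √2768 = 324 - 4*√173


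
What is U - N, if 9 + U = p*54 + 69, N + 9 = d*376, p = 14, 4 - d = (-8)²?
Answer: 23385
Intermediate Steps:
d = -60 (d = 4 - 1*(-8)² = 4 - 1*64 = 4 - 64 = -60)
N = -22569 (N = -9 - 60*376 = -9 - 22560 = -22569)
U = 816 (U = -9 + (14*54 + 69) = -9 + (756 + 69) = -9 + 825 = 816)
U - N = 816 - 1*(-22569) = 816 + 22569 = 23385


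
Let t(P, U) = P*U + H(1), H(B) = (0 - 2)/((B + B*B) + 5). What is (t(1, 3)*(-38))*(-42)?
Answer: 4332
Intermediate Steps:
H(B) = -2/(5 + B + B**2) (H(B) = -2/((B + B**2) + 5) = -2/(5 + B + B**2))
t(P, U) = -2/7 + P*U (t(P, U) = P*U - 2/(5 + 1 + 1**2) = P*U - 2/(5 + 1 + 1) = P*U - 2/7 = -2/7 + P*U)
(t(1, 3)*(-38))*(-42) = ((-2/7 + 1*3)*(-38))*(-42) = ((-2/7 + 3)*(-38))*(-42) = ((19/7)*(-38))*(-42) = -722/7*(-42) = 4332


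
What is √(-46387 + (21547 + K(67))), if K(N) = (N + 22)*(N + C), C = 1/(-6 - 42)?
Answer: I*√2718555/12 ≈ 137.4*I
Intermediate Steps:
C = -1/48 (C = 1/(-48) = -1/48 ≈ -0.020833)
K(N) = (22 + N)*(-1/48 + N) (K(N) = (N + 22)*(N - 1/48) = (22 + N)*(-1/48 + N))
√(-46387 + (21547 + K(67))) = √(-46387 + (21547 + (-11/24 + 67² + (1055/48)*67))) = √(-46387 + (21547 + (-11/24 + 4489 + 70685/48))) = √(-46387 + (21547 + 286135/48)) = √(-46387 + 1320391/48) = √(-906185/48) = I*√2718555/12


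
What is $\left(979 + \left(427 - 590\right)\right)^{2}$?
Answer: $665856$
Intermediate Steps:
$\left(979 + \left(427 - 590\right)\right)^{2} = \left(979 - 163\right)^{2} = 816^{2} = 665856$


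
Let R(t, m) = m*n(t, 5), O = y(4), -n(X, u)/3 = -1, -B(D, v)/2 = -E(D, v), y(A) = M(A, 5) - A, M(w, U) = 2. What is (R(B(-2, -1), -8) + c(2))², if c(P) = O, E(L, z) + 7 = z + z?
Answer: 676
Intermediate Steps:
E(L, z) = -7 + 2*z (E(L, z) = -7 + (z + z) = -7 + 2*z)
y(A) = 2 - A
B(D, v) = -14 + 4*v (B(D, v) = -(-2)*(-7 + 2*v) = -2*(7 - 2*v) = -14 + 4*v)
n(X, u) = 3 (n(X, u) = -3*(-1) = 3)
O = -2 (O = 2 - 1*4 = 2 - 4 = -2)
c(P) = -2
R(t, m) = 3*m (R(t, m) = m*3 = 3*m)
(R(B(-2, -1), -8) + c(2))² = (3*(-8) - 2)² = (-24 - 2)² = (-26)² = 676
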